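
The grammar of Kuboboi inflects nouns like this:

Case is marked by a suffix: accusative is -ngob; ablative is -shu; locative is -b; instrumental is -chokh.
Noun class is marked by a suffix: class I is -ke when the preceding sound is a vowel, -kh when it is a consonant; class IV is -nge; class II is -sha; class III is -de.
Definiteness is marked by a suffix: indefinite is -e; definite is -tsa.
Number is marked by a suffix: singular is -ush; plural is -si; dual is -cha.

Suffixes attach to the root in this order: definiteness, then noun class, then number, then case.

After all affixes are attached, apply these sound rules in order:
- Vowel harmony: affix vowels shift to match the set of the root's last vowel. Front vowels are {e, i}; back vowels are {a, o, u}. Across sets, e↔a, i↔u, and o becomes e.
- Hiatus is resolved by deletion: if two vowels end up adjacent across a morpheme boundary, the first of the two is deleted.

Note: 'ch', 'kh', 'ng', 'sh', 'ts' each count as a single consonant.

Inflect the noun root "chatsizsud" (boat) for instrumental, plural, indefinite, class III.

Attach definiteness indefinite -e → chatsizsude.
Attach noun class class III -de → chatsizsudede.
Attach number plural -si → chatsizsudedesi.
Attach case instrumental -chokh → chatsizsudedesichokh.
Apply vowel harmony: chatsizsudedesichokh → chatsizsudadasuchokh.
Vowel deletion: no change.

chatsizsudadasuchokh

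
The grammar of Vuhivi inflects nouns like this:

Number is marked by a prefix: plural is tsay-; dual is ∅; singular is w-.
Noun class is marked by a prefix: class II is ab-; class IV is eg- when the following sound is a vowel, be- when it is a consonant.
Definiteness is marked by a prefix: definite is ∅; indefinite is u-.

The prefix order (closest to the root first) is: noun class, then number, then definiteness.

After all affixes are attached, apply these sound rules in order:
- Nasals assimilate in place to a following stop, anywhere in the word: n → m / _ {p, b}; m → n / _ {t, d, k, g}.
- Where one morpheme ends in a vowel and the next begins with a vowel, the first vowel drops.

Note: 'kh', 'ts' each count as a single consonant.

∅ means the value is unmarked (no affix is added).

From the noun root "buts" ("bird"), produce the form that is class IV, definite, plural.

tsaybebuts

Attach noun class class IV be- (before consonant 'b') → bebuts.
Attach number plural tsay- → tsaybebuts.
definiteness = definite: zero marking, form stays tsaybebuts.
Nasal assimilation: no change.
Vowel deletion: no change.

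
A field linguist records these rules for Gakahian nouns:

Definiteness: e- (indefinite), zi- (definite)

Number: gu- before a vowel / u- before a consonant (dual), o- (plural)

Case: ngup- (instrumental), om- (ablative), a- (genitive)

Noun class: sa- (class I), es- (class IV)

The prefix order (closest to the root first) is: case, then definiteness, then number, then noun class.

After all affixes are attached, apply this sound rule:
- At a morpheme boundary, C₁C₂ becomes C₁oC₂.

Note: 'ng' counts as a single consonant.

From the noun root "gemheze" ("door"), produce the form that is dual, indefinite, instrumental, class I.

Attach case instrumental ngup- → ngupgemheze.
Attach definiteness indefinite e- → engupgemheze.
Attach number dual gu- (before vowel 'e') → guengupgemheze.
Attach noun class class I sa- → saguengupgemheze.
Apply epenthesis: saguengupgemheze → saguengupogemheze.

saguengupogemheze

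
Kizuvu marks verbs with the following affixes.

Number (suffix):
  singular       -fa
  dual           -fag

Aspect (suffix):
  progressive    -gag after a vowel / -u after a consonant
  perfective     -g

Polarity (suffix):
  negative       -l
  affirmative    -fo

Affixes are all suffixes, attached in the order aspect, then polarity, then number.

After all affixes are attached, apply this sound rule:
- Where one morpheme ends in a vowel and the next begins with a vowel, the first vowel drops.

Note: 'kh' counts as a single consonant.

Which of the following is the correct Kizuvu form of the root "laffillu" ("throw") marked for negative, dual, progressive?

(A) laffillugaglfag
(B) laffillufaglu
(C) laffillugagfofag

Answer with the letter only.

A

Attach aspect progressive -gag (after vowel 'u') → laffillugag.
Attach polarity negative -l → laffillugagl.
Attach number dual -fag → laffillugaglfag.
Vowel deletion: no change.
So the correct form is laffillugaglfag, option (A).
(C) laffillugagfofag is wrong: it uses affirmative instead of negative for polarity.
(B) laffillufaglu is wrong: it has the affixes in the wrong order.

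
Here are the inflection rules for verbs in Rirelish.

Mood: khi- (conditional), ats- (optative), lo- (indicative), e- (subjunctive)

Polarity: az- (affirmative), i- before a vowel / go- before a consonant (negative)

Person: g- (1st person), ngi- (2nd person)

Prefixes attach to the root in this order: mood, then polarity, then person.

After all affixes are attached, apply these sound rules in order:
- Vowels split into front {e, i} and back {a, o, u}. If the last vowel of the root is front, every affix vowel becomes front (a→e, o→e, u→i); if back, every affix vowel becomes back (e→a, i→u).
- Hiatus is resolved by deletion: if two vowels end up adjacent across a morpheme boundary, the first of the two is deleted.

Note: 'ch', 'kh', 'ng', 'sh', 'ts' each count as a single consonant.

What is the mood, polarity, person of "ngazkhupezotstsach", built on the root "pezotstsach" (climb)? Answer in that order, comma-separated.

conditional, affirmative, 2nd person

Segment: ngi-az-khi-pezotstsach.
mood: khi- → conditional.
polarity: az- → affirmative.
person: ngi- → 2nd person.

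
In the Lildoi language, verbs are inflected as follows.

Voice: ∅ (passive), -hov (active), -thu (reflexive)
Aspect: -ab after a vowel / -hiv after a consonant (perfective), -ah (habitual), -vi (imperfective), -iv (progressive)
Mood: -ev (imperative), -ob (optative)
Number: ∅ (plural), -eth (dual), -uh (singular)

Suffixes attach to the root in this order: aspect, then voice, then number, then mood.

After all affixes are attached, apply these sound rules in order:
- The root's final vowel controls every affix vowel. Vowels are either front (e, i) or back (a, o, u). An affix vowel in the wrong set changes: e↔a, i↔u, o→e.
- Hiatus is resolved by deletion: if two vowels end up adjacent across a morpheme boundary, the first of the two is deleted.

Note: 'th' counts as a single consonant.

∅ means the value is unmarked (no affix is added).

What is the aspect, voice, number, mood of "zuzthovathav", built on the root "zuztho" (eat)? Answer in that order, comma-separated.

imperfective, passive, dual, imperative

Segment: zuztho-vi-eth-ev.
aspect: -vi → imperfective.
voice: ∅ → passive.
number: -eth → dual.
mood: -ev → imperative.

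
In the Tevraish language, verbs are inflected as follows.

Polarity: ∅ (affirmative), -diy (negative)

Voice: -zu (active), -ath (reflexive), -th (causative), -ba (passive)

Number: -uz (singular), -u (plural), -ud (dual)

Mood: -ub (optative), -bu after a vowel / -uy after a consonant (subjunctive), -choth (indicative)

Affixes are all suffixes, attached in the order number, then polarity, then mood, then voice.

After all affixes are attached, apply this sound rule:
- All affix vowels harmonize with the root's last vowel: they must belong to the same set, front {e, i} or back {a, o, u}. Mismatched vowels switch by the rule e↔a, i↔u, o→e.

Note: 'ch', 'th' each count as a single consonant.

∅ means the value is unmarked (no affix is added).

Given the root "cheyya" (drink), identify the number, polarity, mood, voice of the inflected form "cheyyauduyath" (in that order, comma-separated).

Segment: cheyya-ud-uy-ath.
number: -ud → dual.
polarity: ∅ → affirmative.
mood: -bu/uy → subjunctive.
voice: -ath → reflexive.

dual, affirmative, subjunctive, reflexive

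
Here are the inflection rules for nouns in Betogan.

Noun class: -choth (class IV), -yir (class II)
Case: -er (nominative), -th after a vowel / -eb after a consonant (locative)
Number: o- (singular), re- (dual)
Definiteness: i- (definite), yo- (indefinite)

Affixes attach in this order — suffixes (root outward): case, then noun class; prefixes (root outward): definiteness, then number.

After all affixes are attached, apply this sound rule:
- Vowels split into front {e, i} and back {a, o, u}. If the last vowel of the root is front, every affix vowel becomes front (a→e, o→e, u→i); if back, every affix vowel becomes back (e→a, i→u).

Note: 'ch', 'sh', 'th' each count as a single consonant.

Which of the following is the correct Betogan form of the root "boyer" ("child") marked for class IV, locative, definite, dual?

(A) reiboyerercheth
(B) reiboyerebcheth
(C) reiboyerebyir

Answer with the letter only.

B

Attach case locative -eb (after consonant 'r') → boyereb.
Attach definiteness definite i- → iboyereb.
Attach noun class class IV -choth → iboyerebchoth.
Attach number dual re- → reiboyerebchoth.
Apply vowel harmony: reiboyerebchoth → reiboyerebcheth.
So the correct form is reiboyerebcheth, option (B).
(A) reiboyerercheth is wrong: it uses nominative instead of locative for case.
(C) reiboyerebyir is wrong: it uses class II instead of class IV for noun class.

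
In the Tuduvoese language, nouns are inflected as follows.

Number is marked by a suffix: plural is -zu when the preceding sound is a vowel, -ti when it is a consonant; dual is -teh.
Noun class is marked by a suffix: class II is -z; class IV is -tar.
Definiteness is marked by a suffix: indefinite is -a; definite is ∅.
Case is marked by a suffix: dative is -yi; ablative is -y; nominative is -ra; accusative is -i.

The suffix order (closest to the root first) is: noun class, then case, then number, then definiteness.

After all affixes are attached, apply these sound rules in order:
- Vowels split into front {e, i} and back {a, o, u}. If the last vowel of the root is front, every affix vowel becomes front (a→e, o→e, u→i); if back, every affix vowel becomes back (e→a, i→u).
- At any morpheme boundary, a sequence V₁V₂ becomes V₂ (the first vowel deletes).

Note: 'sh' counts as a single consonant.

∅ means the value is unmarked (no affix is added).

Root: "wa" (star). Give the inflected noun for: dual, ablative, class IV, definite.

Attach noun class class IV -tar → watar.
Attach case ablative -y → watary.
Attach number dual -teh → wataryteh.
definiteness = definite: zero marking, form stays wataryteh.
Apply vowel harmony: wataryteh → watarytah.
Vowel deletion: no change.

watarytah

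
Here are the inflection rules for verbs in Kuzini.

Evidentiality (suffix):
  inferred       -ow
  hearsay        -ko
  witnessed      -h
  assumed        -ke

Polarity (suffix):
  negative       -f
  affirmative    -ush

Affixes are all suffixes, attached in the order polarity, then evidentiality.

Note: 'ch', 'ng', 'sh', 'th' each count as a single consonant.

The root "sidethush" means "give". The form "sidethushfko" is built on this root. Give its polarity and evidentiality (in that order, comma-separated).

Segment: sidethush-f-ko.
polarity: -f → negative.
evidentiality: -ko → hearsay.

negative, hearsay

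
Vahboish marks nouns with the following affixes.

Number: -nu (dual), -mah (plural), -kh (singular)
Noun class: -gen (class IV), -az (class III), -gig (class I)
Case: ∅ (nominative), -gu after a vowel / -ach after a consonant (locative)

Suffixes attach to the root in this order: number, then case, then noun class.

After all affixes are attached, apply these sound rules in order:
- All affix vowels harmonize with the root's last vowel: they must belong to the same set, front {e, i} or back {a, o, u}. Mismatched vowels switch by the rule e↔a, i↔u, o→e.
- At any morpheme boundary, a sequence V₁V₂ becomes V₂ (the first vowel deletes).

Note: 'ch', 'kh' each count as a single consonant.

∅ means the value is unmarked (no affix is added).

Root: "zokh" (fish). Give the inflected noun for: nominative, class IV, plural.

zokhmahgan

Attach number plural -mah → zokhmah.
case = nominative: zero marking, form stays zokhmah.
Attach noun class class IV -gen → zokhmahgen.
Apply vowel harmony: zokhmahgen → zokhmahgan.
Vowel deletion: no change.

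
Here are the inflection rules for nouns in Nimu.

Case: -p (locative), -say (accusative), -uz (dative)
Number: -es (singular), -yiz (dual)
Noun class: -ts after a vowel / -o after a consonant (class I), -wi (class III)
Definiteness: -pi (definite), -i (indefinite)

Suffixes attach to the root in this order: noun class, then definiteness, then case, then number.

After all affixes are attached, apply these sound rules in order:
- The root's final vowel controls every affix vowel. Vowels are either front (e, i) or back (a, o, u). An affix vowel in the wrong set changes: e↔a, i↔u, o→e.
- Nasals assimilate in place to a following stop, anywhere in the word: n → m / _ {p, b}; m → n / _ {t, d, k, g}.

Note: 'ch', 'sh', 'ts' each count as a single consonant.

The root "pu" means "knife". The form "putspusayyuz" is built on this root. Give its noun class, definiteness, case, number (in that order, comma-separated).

Segment: pu-ts-pi-say-yiz.
noun class: -ts/o → class I.
definiteness: -pi → definite.
case: -say → accusative.
number: -yiz → dual.

class I, definite, accusative, dual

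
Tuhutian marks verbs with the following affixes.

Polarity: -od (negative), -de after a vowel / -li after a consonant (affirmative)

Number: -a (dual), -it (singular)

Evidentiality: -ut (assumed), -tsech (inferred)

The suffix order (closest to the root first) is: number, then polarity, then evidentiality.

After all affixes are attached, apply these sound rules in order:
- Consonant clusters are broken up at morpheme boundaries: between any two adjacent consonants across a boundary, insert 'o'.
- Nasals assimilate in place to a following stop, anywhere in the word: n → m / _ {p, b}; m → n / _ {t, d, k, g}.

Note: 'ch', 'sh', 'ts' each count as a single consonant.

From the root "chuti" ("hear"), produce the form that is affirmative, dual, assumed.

chutiadeut

Attach number dual -a → chutia.
Attach polarity affirmative -de (after vowel 'a') → chutiade.
Attach evidentiality assumed -ut → chutiadeut.
Epenthesis: no change.
Nasal assimilation: no change.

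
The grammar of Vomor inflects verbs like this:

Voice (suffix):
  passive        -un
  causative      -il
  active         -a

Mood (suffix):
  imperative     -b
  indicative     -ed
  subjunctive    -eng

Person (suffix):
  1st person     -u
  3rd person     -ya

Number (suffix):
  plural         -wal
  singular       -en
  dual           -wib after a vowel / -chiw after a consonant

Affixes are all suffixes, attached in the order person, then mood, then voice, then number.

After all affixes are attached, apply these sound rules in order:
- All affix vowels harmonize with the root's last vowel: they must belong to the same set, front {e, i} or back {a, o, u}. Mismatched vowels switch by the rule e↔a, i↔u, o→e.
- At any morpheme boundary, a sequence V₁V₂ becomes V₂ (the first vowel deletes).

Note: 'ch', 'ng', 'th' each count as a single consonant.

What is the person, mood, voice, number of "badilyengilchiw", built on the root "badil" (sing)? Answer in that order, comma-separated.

Segment: badil-ya-eng-il-chiw.
person: -ya → 3rd person.
mood: -eng → subjunctive.
voice: -il → causative.
number: -wib/chiw → dual.

3rd person, subjunctive, causative, dual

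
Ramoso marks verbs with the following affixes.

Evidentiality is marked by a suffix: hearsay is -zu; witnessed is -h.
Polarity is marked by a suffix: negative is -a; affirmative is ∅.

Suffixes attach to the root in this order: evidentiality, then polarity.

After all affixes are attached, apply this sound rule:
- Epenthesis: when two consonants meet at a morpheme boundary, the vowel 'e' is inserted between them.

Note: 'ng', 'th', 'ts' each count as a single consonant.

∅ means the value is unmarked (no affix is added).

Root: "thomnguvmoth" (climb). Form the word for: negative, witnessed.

Attach evidentiality witnessed -h → thomnguvmothh.
Attach polarity negative -a → thomnguvmothha.
Apply epenthesis: thomnguvmothha → thomnguvmotheha.

thomnguvmotheha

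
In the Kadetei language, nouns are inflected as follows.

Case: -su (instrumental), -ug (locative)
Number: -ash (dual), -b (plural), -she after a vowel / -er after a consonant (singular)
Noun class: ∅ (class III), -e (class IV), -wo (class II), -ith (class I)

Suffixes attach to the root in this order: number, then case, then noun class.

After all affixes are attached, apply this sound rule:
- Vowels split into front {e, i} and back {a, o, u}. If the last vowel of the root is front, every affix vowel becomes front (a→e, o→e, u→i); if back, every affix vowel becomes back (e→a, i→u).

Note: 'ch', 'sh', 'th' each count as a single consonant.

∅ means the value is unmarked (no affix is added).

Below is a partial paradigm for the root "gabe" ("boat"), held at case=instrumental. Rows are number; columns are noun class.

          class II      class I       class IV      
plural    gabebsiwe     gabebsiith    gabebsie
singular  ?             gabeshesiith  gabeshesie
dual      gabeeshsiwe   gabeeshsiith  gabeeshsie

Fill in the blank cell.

gabeshesiwe

Attach number singular -she (after vowel 'e') → gabeshe.
Attach case instrumental -su → gabeshesu.
Attach noun class class II -wo → gabeshesuwo.
Apply vowel harmony: gabeshesuwo → gabeshesiwe.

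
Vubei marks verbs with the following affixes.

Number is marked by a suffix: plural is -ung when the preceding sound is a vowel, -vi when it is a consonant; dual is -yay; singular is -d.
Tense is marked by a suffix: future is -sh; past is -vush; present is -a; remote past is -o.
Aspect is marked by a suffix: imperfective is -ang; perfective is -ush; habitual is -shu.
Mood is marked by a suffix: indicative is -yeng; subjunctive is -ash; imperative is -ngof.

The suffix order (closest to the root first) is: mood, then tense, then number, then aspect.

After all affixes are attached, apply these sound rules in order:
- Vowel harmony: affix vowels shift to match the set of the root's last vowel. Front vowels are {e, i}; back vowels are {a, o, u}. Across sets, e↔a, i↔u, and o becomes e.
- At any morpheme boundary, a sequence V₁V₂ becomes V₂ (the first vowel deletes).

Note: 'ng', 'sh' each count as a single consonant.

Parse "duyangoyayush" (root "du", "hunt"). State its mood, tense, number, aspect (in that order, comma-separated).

Segment: du-yeng-o-yay-ush.
mood: -yeng → indicative.
tense: -o → remote past.
number: -yay → dual.
aspect: -ush → perfective.

indicative, remote past, dual, perfective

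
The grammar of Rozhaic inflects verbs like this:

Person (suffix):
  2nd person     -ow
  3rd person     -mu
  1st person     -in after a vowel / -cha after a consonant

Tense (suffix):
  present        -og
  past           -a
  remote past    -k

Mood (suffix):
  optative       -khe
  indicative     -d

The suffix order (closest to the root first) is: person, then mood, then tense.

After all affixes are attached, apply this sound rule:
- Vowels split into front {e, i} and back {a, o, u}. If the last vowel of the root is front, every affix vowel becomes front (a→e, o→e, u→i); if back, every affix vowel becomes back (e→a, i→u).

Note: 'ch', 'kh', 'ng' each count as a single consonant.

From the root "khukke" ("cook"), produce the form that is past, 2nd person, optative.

khukkeewkhee

Attach person 2nd person -ow → khukkeow.
Attach mood optative -khe → khukkeowkhe.
Attach tense past -a → khukkeowkhea.
Apply vowel harmony: khukkeowkhea → khukkeewkhee.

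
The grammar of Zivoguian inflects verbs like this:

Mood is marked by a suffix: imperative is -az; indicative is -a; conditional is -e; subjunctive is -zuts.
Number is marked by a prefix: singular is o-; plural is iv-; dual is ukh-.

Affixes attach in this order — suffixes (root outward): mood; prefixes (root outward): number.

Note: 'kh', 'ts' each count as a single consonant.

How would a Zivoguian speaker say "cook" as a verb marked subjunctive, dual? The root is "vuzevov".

ukhvuzevovzuts

Attach number dual ukh- → ukhvuzevov.
Attach mood subjunctive -zuts → ukhvuzevovzuts.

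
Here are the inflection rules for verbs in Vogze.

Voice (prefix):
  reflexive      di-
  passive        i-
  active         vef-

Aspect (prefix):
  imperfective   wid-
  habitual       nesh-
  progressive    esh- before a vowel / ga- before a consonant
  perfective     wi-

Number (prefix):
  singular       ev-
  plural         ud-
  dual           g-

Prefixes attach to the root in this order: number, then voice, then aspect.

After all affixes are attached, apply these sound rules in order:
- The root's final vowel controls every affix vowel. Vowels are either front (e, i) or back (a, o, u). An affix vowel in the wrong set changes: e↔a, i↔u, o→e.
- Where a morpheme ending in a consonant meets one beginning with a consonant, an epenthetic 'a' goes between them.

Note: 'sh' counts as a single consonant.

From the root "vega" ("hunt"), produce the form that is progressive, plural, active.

gavafudavega

Attach number plural ud- → udvega.
Attach voice active vef- → vefudvega.
Attach aspect progressive ga- (before consonant 'v') → gavefudvega.
Apply vowel harmony: gavefudvega → gavafudvega.
Apply epenthesis: gavafudvega → gavafudavega.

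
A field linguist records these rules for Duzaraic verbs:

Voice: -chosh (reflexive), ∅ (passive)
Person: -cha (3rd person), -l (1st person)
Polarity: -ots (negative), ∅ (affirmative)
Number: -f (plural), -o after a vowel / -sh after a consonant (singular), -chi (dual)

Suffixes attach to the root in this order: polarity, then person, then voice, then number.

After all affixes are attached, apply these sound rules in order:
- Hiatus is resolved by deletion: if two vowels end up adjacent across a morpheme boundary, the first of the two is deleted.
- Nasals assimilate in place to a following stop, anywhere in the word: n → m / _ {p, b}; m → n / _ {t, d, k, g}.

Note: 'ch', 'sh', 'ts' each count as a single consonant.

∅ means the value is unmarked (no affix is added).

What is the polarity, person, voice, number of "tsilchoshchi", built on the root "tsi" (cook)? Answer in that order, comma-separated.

Segment: tsi-l-chosh-chi.
polarity: ∅ → affirmative.
person: -l → 1st person.
voice: -chosh → reflexive.
number: -chi → dual.

affirmative, 1st person, reflexive, dual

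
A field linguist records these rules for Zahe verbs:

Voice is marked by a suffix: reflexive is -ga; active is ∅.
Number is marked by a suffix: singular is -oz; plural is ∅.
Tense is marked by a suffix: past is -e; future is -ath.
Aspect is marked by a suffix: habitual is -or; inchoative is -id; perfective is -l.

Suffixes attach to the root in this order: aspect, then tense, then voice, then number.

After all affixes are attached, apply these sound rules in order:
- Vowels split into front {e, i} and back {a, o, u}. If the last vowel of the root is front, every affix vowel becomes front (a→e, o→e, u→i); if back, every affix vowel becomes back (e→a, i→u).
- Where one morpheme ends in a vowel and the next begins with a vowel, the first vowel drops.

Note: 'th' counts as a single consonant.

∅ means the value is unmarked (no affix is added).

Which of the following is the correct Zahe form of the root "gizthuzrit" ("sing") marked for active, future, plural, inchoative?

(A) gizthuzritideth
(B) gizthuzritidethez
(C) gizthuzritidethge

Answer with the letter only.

A

Attach aspect inchoative -id → gizthuzritid.
Attach tense future -ath → gizthuzritidath.
voice = active: zero marking, form stays gizthuzritidath.
number = plural: zero marking, form stays gizthuzritidath.
Apply vowel harmony: gizthuzritidath → gizthuzritideth.
Vowel deletion: no change.
So the correct form is gizthuzritideth, option (A).
(C) gizthuzritidethge is wrong: it uses reflexive instead of active for voice.
(B) gizthuzritidethez is wrong: it uses singular instead of plural for number.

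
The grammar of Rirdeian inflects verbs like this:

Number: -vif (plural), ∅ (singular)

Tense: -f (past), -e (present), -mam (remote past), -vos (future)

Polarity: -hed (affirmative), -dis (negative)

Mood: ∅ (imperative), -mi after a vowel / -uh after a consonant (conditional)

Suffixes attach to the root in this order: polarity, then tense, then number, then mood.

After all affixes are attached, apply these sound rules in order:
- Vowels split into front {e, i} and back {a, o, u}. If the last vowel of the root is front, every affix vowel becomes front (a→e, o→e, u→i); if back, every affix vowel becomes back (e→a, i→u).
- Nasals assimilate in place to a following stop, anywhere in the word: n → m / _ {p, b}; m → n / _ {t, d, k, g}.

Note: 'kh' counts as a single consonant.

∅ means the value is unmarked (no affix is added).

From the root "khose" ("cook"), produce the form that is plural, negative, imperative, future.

khosedisvesvif

Attach polarity negative -dis → khosedis.
Attach tense future -vos → khosedisvos.
Attach number plural -vif → khosedisvosvif.
mood = imperative: zero marking, form stays khosedisvosvif.
Apply vowel harmony: khosedisvosvif → khosedisvesvif.
Nasal assimilation: no change.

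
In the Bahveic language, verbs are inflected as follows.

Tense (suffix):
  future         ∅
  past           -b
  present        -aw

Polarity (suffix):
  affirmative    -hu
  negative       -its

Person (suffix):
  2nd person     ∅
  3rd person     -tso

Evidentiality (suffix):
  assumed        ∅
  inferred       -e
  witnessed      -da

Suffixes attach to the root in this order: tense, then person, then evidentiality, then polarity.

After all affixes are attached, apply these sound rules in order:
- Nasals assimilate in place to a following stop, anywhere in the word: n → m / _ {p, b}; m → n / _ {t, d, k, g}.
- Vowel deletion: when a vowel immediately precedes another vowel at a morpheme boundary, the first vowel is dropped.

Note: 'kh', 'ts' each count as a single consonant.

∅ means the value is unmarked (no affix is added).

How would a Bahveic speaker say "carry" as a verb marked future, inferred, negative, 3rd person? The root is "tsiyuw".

tsiyuwtsits

tense = future: zero marking, form stays tsiyuw.
Attach person 3rd person -tso → tsiyuwtso.
Attach evidentiality inferred -e → tsiyuwtsoe.
Attach polarity negative -its → tsiyuwtsoeits.
Nasal assimilation: no change.
Apply vowel deletion: tsiyuwtsoeits → tsiyuwtsits.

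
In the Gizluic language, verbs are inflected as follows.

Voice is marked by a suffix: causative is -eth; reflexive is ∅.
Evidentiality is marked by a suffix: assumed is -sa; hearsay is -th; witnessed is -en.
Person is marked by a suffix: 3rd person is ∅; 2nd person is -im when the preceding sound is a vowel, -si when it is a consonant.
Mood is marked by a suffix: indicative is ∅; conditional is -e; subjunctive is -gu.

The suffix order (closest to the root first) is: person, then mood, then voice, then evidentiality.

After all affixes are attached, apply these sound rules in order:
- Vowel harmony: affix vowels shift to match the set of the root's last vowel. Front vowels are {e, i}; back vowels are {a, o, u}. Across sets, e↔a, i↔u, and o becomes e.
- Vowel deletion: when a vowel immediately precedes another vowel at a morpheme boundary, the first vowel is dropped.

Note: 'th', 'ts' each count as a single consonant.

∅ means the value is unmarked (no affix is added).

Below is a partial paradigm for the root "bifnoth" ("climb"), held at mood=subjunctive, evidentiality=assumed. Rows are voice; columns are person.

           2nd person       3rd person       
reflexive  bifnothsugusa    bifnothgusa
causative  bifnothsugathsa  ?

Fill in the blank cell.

bifnothgathsa

person = 3rd person: zero marking, form stays bifnoth.
Attach mood subjunctive -gu → bifnothgu.
Attach voice causative -eth → bifnothgueth.
Attach evidentiality assumed -sa → bifnothguethsa.
Apply vowel harmony: bifnothguethsa → bifnothguathsa.
Apply vowel deletion: bifnothguathsa → bifnothgathsa.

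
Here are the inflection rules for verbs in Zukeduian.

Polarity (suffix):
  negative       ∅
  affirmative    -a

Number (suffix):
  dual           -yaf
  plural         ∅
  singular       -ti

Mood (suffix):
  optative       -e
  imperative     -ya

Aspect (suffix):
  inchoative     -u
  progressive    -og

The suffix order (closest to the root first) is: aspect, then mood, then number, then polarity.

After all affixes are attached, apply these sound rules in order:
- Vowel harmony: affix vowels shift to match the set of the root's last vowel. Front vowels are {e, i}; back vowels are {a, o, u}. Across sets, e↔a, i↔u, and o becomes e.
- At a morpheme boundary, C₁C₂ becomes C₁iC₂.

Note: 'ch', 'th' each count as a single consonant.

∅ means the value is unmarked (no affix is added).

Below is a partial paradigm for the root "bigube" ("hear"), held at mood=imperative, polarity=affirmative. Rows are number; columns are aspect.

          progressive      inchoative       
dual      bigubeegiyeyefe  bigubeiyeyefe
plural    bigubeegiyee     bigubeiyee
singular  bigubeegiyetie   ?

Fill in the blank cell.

bigubeiyetie

Attach aspect inchoative -u → bigubeu.
Attach mood imperative -ya → bigubeuya.
Attach number singular -ti → bigubeuyati.
Attach polarity affirmative -a → bigubeuyatia.
Apply vowel harmony: bigubeuyatia → bigubeiyetie.
Epenthesis: no change.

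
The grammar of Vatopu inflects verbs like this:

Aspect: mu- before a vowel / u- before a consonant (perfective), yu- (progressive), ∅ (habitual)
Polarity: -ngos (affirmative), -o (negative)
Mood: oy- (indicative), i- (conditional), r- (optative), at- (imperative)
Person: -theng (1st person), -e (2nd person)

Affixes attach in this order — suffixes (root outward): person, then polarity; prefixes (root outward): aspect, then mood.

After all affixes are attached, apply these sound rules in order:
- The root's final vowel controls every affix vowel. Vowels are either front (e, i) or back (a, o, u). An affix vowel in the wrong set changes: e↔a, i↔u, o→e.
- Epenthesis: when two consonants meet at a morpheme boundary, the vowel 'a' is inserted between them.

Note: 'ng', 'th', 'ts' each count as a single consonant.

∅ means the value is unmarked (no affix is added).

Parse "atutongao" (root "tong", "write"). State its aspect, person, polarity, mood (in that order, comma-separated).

Segment: at-u-tong-e-o.
aspect: mu/u- → perfective.
person: -e → 2nd person.
polarity: -o → negative.
mood: at- → imperative.

perfective, 2nd person, negative, imperative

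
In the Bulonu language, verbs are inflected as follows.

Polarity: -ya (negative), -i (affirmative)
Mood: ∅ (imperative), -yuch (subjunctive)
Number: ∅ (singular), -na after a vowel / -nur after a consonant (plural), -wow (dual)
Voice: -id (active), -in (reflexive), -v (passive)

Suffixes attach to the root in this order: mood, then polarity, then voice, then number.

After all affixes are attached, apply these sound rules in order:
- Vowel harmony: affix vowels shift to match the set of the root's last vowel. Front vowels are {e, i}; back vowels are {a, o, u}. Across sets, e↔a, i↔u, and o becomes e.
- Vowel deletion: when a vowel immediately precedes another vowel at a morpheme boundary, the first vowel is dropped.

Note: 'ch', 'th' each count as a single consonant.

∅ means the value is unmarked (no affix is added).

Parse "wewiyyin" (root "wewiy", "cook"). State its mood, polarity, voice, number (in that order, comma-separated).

Segment: wewiy-ya-in.
mood: ∅ → imperative.
polarity: -ya → negative.
voice: -in → reflexive.
number: ∅ → singular.

imperative, negative, reflexive, singular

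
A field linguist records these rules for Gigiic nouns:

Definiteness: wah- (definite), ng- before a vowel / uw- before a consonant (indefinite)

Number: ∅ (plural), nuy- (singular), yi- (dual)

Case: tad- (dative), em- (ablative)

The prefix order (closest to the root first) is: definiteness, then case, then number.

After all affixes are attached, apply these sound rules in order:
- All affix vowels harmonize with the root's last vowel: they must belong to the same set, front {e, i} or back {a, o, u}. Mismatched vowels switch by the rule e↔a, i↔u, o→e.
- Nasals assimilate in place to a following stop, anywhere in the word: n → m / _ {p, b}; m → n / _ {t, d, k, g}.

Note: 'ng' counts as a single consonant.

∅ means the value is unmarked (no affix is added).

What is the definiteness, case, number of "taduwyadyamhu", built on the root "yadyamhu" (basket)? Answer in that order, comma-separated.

indefinite, dative, plural

Segment: tad-uw-yadyamhu.
definiteness: ng/uw- → indefinite.
case: tad- → dative.
number: ∅ → plural.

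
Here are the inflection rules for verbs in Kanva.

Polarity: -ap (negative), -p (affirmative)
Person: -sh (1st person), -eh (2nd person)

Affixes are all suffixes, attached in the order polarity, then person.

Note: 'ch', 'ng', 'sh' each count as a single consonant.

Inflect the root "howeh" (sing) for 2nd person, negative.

Attach polarity negative -ap → howehap.
Attach person 2nd person -eh → howehapeh.

howehapeh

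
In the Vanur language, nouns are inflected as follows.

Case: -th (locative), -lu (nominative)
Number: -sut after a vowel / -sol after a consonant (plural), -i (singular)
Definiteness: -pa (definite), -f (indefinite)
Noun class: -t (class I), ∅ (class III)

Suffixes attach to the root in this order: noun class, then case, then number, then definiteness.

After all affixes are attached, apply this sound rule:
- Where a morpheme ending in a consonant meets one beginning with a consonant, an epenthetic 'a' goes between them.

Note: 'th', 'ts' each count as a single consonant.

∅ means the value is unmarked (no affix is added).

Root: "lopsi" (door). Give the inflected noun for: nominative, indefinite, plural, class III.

noun class = class III: zero marking, form stays lopsi.
Attach case nominative -lu → lopsilu.
Attach number plural -sut (after vowel 'u') → lopsilusut.
Attach definiteness indefinite -f → lopsilusutf.
Apply epenthesis: lopsilusutf → lopsilusutaf.

lopsilusutaf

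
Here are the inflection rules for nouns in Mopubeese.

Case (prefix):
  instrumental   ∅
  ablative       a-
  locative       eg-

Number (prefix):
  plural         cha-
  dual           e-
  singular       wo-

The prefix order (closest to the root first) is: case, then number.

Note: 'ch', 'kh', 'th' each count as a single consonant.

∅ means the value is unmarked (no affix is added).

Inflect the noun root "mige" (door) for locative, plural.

Attach case locative eg- → egmige.
Attach number plural cha- → chaegmige.

chaegmige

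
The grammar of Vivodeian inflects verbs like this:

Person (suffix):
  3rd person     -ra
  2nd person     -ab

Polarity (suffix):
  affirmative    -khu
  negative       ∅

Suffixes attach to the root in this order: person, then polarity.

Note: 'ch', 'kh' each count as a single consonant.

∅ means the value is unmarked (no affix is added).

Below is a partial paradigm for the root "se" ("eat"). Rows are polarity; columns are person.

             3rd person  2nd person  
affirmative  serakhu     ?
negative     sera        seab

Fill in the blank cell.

seabkhu

Attach person 2nd person -ab → seab.
Attach polarity affirmative -khu → seabkhu.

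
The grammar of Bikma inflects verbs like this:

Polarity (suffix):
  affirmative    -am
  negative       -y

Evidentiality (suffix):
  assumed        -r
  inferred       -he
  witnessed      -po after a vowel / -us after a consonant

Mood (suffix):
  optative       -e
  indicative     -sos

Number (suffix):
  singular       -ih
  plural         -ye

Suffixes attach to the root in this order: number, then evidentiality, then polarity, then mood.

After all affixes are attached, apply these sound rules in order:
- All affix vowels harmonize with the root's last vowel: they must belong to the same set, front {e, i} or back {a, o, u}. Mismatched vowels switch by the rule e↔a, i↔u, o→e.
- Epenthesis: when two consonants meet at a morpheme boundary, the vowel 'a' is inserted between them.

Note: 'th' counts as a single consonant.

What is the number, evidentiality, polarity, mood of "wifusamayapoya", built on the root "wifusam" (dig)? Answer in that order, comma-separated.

plural, witnessed, negative, optative

Segment: wifusam-ye-po-y-e.
number: -ye → plural.
evidentiality: -po/us → witnessed.
polarity: -y → negative.
mood: -e → optative.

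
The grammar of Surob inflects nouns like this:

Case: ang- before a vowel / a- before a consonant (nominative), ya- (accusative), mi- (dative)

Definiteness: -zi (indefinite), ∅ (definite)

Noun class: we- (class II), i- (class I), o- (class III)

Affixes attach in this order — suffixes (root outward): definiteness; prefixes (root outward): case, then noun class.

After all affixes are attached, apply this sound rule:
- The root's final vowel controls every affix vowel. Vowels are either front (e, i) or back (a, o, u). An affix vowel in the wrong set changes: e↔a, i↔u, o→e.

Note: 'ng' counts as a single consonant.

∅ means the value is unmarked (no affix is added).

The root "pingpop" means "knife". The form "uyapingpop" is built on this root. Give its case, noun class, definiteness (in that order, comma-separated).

Segment: i-ya-pingpop.
case: ya- → accusative.
noun class: i- → class I.
definiteness: ∅ → definite.

accusative, class I, definite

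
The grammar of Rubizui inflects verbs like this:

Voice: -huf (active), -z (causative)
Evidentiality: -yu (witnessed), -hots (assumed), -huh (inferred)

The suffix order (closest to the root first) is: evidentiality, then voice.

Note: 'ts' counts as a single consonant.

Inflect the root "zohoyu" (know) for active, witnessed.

zohoyuyuhuf

Attach evidentiality witnessed -yu → zohoyuyu.
Attach voice active -huf → zohoyuyuhuf.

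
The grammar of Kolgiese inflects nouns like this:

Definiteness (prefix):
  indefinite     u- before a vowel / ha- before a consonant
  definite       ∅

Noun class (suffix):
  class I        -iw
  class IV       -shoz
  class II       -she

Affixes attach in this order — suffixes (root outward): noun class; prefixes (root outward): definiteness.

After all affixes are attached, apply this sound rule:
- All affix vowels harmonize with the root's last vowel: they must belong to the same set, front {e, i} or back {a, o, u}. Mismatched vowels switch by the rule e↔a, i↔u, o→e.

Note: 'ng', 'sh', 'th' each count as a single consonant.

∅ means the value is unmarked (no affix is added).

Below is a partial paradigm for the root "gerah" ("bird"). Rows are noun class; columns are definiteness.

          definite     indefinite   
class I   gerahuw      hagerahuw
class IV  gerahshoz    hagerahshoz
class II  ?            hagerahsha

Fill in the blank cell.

definiteness = definite: zero marking, form stays gerah.
Attach noun class class II -she → gerahshe.
Apply vowel harmony: gerahshe → gerahsha.

gerahsha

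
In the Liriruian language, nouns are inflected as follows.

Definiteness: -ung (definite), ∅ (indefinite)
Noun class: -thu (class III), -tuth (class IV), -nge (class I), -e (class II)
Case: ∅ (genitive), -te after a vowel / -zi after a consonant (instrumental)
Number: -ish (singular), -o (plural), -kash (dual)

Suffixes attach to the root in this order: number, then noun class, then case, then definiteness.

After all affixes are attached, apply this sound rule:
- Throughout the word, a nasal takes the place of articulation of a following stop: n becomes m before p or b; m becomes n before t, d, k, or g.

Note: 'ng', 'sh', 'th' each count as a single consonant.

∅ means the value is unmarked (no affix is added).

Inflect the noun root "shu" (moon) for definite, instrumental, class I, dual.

Attach number dual -kash → shukash.
Attach noun class class I -nge → shukashnge.
Attach case instrumental -te (after vowel 'e') → shukashngete.
Attach definiteness definite -ung → shukashngeteung.
Nasal assimilation: no change.

shukashngeteung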